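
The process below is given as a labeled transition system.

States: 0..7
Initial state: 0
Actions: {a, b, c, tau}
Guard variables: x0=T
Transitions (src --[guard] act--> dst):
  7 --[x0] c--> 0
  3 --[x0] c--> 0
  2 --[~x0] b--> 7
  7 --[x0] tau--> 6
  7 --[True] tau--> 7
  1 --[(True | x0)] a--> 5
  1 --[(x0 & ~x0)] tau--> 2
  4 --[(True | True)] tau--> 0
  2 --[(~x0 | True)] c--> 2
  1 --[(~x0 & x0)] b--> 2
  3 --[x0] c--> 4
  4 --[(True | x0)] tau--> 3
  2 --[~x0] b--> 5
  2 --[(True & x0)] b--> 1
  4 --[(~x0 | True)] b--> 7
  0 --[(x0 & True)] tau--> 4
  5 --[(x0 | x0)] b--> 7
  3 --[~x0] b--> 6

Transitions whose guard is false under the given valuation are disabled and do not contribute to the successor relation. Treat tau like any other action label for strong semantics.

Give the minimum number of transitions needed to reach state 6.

Answer: 3

Analysis:
BFS to 6:
  L0 = {0}
  L1 = {4}
  L2 = {3,7}
  L3 = {6}
6 enters at depth 3; path tau·b·tau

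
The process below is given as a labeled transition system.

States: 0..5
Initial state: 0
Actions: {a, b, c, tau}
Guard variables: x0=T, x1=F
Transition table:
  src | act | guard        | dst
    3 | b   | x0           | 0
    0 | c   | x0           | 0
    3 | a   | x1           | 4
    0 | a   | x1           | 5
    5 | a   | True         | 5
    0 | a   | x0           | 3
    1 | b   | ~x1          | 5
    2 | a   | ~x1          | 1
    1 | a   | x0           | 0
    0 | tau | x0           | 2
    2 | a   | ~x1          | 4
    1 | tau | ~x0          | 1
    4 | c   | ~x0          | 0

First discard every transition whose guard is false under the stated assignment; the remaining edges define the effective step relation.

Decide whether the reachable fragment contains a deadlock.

Answer: DEADLOCK at state 4

Working:
R = {0,1,2,3,4,5}
  0: a→3  c→0  tau→2  [3 out]
  1: a→0  b→5  [2 out]
  2: a→1  a→4  [2 out]
  3: b→0  [1 out]
  4: ∅  [no exit]
  5: a→5  [1 out]
trace reaching 4: tau·a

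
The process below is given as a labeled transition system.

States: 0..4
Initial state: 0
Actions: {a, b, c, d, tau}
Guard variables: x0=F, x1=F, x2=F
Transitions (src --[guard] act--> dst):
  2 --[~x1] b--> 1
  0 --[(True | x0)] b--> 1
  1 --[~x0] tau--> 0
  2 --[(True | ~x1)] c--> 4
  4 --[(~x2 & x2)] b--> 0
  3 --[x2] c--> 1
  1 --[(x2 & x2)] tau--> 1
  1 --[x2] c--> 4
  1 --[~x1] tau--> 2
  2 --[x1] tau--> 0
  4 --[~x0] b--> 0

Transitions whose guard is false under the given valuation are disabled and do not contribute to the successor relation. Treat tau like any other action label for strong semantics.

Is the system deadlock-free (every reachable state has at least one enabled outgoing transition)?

R = {0,1,2,4}
  0: b→1  [1 out]
  1: tau→0  tau→2  [2 out]
  2: b→1  c→4  [2 out]
  4: b→0  [1 out]

Answer: DEADLOCK-FREE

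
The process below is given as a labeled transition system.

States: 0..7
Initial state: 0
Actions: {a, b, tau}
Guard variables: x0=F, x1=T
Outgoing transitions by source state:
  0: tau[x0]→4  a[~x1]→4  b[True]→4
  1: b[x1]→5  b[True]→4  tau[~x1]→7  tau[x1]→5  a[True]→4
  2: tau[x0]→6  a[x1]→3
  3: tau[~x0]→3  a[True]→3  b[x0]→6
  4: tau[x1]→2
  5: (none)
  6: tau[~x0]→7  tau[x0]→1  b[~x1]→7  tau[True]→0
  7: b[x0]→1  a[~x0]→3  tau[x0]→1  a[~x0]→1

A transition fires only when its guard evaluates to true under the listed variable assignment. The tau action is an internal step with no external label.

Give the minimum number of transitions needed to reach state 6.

Answer: UNREACHABLE

Working:
Layered search for 6:
  L0 = {0}
  L1 = {4}
  L2 = {2}
  L3 = {3}
6 never appears.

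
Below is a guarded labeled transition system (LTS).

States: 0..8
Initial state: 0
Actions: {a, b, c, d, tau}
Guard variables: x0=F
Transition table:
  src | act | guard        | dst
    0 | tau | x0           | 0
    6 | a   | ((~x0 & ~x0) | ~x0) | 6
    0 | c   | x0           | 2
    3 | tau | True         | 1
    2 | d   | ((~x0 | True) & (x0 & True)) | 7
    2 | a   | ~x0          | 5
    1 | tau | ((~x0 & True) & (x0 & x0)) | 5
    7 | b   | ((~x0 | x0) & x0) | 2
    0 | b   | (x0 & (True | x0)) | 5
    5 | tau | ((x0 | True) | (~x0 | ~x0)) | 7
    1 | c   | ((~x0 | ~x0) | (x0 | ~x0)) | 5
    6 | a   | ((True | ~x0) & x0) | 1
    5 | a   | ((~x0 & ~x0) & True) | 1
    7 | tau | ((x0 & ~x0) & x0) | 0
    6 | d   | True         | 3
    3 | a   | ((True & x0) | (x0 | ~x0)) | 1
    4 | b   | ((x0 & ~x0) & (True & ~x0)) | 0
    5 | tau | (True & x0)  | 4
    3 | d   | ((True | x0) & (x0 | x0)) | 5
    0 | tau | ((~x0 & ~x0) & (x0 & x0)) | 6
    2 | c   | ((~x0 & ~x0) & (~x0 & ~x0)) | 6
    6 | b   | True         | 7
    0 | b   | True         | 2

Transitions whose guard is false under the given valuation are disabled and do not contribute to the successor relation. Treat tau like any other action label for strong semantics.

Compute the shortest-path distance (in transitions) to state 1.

Layered search for 1:
  depth 0: {0}
  depth 1: {2}
  depth 2: {5,6}
  depth 3: {1,3,7}
depth(1)=3, e.g. b·a·a

Answer: 3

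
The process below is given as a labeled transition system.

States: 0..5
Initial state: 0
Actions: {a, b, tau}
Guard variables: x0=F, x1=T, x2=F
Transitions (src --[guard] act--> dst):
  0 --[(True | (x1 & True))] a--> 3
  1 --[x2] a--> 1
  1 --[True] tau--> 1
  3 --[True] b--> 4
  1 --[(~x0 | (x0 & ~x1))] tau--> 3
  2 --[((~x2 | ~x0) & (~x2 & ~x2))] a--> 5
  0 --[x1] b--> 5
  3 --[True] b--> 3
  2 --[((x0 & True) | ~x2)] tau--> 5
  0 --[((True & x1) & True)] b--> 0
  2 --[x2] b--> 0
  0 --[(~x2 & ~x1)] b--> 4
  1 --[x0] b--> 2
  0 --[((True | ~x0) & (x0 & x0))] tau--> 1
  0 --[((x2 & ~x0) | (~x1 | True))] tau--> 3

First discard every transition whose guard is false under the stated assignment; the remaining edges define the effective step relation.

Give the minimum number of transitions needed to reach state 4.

Layered search for 4:
  L0 = {0}
  L1 = {3,5}
  L2 = {4}
first hit 4 at d=2 via a·b

Answer: 2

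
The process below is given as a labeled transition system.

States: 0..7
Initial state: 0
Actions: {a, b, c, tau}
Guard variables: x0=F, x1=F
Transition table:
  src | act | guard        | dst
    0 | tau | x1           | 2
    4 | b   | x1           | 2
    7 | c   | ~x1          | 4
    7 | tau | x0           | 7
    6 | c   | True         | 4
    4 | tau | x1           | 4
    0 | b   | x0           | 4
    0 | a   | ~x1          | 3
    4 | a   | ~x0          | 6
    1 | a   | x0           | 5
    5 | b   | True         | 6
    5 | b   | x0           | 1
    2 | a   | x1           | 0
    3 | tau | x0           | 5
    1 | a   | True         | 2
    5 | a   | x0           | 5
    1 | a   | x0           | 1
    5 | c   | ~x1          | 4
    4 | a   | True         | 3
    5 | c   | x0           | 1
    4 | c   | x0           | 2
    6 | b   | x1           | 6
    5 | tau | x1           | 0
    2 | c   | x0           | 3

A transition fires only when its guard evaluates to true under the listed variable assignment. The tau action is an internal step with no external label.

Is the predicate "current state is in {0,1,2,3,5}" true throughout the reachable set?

Inv-set: {0,1,2,3,5}
Reachable = {0,3}
  0: safe
  3: safe

Answer: INVARIANT HOLDS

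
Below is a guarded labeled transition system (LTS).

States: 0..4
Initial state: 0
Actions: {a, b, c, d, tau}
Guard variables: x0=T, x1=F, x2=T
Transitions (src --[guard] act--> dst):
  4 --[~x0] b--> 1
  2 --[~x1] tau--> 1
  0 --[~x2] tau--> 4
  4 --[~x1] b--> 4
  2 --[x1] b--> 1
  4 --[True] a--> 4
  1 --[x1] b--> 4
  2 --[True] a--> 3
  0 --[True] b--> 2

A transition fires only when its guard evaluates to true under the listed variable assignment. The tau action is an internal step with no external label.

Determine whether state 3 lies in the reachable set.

5 transition(s) survive guard evaluation.
L0 = {0}
L1 = {2}  now seen {0,2}
L2 = {1,3}  now seen {0,1,2,3}
Reach set: {0,1,2,3}
witness 3: b·a

Answer: REACHABLE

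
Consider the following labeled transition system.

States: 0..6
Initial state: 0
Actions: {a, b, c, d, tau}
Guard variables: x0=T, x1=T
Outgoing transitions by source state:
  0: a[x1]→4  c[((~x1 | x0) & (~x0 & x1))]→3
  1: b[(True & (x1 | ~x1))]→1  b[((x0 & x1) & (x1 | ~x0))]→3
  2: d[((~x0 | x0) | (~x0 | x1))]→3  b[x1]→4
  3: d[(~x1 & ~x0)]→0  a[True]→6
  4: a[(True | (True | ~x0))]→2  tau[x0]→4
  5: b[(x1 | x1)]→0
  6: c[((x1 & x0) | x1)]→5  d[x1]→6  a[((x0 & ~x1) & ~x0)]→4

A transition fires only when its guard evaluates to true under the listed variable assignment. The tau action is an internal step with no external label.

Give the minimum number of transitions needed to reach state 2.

Answer: 2

Working:
Breadth-first toward 2:
  L0 = {0}
  L1 = {4}
  L2 = {2}
2 enters at depth 2; path a·a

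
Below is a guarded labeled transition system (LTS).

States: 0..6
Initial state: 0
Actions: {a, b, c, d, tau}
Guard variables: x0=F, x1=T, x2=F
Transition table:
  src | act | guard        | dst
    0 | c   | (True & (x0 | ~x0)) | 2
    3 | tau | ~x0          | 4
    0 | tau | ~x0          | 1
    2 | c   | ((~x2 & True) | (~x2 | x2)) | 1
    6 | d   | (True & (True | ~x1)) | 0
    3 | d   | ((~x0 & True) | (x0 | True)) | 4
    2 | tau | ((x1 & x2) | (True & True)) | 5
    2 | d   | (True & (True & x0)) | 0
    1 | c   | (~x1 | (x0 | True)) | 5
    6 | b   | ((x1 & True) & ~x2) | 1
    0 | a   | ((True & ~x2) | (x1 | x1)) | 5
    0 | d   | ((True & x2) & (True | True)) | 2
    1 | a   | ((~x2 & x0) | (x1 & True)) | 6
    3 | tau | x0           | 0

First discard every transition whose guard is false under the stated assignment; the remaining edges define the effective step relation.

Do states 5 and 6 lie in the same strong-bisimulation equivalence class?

Answer: NOT BISIMILAR

Working:
Refine partition for ~:
  round 0: {{0,1,2,3,4,5,6}}
  round 1: {{0},{1},{2},{3},{4,5},{6}}
Fixed point at round 2; 6 class(es).
5∈{4,5}, 6∈{6}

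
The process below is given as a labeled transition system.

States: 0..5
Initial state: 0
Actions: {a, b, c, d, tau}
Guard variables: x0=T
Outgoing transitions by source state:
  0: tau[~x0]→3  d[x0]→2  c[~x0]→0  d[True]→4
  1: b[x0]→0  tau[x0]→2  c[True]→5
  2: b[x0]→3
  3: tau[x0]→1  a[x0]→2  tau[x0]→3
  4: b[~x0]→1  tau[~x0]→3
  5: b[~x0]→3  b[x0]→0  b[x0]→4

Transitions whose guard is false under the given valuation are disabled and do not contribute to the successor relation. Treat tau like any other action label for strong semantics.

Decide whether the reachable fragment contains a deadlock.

Answer: DEADLOCK at state 4

Trace:
Reach set: {0,1,2,3,4,5}
  0: d→2  d→4  [deg 2]
  1: b→0  c→5  tau→2  [deg 3]
  2: b→3  [deg 1]
  3: a→2  tau→1  tau→3  [deg 3]
  4: ∅  [no exit]
  5: b→0  b→4  [deg 2]
Path to 4: d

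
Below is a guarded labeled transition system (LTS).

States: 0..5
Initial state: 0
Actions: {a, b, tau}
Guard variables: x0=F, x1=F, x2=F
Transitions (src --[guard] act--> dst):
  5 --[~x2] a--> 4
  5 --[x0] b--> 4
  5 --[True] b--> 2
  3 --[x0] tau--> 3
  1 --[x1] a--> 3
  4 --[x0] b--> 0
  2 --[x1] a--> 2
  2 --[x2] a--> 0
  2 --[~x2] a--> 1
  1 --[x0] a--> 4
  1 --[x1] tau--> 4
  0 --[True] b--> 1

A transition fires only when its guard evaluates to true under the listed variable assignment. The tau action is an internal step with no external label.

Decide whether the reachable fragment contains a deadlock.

R = {0,1}
  0: b→1  [1 out]
  1: ∅  [STUCK]
trace reaching 1: b

Answer: DEADLOCK at state 1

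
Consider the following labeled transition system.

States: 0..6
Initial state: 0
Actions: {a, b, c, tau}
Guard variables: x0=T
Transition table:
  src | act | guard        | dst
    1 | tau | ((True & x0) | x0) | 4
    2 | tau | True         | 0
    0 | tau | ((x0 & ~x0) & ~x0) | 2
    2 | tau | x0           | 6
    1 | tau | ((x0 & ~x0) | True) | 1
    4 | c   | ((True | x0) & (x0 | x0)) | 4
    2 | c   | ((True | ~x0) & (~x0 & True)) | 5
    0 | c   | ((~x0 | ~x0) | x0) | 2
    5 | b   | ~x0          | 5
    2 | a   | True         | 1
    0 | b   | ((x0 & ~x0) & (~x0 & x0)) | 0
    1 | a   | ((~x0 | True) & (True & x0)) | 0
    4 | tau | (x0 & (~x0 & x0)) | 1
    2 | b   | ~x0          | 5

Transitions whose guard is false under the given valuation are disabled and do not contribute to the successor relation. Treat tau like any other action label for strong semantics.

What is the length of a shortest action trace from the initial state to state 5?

Breadth-first toward 5:
  depth 0: {0}
  depth 1: {2}
  depth 2: {1,6}
  depth 3: {4}
5 never appears.

Answer: UNREACHABLE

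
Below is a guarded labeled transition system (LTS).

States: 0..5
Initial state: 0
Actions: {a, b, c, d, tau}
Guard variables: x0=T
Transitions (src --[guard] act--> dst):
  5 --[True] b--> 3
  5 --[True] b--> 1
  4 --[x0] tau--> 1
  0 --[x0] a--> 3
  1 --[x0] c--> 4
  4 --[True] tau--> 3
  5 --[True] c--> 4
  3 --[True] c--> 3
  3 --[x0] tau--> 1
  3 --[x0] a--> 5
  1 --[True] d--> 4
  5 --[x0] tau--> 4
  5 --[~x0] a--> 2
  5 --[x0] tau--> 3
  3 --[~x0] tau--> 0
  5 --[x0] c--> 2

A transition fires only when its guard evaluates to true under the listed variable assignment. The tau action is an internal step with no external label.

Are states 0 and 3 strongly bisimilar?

Refine partition for ~:
  P[0] = {{0,1,2,3,4,5}}
  P[1] = {{0},{1},{2},{3},{4},{5}}
6 equivalence class(es) (converged in 2)
[0]={0}  [3]={3}

Answer: NOT BISIMILAR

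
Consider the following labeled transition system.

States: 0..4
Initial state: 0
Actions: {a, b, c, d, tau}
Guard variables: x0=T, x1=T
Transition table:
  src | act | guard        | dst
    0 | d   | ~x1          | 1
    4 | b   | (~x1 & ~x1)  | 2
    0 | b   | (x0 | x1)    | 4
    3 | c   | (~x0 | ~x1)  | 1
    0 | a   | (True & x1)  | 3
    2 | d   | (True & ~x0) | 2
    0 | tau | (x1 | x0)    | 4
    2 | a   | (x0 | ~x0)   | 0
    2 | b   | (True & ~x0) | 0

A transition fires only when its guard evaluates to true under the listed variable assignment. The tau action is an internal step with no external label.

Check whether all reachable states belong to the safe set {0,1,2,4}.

Safe = {0,1,2,4}
Reach set: {0,3,4}
  0: ok
  3: outside
  4: ok
reach 3 via a — violates

Answer: INVARIANT VIOLATED at state 3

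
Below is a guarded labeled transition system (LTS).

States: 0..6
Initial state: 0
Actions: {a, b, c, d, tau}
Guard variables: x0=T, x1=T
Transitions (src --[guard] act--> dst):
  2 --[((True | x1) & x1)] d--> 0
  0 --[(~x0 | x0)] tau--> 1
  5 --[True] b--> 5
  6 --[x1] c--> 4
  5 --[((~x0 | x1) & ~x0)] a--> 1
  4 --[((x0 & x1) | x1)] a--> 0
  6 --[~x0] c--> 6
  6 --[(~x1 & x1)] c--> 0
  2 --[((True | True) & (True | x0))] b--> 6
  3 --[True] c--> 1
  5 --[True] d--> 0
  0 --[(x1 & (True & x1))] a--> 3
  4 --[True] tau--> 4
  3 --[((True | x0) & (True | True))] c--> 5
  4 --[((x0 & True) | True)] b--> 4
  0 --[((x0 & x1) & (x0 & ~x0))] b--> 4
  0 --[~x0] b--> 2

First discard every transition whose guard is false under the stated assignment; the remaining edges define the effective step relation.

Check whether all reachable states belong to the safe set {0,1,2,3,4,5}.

Inv-set: {0,1,2,3,4,5}
Reachable = {0,1,3,5}
  0: safe
  1: safe
  3: safe
  5: safe

Answer: INVARIANT HOLDS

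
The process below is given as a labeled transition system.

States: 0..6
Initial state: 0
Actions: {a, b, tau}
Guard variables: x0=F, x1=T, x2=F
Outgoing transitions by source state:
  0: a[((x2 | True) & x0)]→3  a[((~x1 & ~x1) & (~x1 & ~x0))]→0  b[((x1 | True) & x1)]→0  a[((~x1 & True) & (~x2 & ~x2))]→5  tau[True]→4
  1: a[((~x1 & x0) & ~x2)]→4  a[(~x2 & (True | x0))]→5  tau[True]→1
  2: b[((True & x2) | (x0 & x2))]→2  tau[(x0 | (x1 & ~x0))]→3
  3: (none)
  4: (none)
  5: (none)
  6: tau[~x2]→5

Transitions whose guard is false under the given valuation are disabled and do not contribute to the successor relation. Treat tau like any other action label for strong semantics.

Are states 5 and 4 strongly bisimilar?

Answer: BISIMILAR

Working:
Refine partition for ~:
  round 0: {{0,1,2,3,4,5,6}}
  round 1: {{0},{1},{2,6},{3,4,5}}
Fixed point at round 2; 4 class(es).
[5]={3,4,5}  [4]={3,4,5}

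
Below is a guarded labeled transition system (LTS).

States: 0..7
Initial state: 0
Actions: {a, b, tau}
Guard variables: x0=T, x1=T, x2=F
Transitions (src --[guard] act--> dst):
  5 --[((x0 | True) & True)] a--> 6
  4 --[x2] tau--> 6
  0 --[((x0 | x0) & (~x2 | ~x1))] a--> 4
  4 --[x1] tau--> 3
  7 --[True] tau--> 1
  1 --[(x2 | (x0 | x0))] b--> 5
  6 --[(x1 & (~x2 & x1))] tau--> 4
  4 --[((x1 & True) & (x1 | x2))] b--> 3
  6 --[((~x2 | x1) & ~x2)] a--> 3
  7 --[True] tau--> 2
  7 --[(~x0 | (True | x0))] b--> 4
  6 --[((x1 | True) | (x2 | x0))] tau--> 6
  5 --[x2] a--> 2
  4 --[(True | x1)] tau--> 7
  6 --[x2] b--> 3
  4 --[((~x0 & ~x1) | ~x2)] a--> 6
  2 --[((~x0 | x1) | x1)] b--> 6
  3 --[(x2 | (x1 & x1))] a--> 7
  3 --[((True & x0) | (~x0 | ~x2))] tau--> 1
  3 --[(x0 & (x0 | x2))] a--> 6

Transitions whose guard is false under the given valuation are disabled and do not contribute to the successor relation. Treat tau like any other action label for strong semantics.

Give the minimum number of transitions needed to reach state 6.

Breadth-first toward 6:
  depth 0: {0}
  depth 1: {4}
  depth 2: {3,6,7}
depth(6)=2, e.g. a·a

Answer: 2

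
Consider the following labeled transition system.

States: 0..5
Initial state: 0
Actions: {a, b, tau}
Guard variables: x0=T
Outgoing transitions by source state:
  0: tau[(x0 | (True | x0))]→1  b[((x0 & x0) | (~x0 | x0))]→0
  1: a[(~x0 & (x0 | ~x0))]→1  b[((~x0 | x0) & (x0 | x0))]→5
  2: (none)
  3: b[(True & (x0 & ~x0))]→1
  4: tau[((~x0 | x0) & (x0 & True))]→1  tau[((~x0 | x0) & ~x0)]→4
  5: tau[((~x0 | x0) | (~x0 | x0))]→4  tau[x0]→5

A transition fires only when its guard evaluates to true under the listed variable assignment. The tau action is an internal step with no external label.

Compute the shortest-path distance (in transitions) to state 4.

Layered search for 4:
  Layer 0: {0}
  Layer 1: {1}
  Layer 2: {5}
  Layer 3: {4}
first hit 4 at d=3 via tau·b·tau

Answer: 3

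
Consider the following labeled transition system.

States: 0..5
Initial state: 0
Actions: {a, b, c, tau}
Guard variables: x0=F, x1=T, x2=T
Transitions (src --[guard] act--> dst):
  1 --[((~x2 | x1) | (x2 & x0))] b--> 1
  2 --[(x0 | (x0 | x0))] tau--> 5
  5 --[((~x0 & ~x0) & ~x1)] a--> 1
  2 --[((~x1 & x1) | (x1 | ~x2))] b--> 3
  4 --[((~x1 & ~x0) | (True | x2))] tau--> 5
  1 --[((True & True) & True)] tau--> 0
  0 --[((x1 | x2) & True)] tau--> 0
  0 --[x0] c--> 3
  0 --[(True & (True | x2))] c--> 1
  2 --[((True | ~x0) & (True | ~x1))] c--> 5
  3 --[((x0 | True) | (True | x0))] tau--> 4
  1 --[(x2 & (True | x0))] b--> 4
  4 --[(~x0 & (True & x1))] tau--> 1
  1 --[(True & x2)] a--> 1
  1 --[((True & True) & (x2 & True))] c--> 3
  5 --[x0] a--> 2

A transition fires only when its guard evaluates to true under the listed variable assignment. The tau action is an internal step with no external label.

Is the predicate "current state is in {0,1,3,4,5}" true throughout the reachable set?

Answer: INVARIANT HOLDS

Working:
Allowed set {0,1,3,4,5}
Reach set: {0,1,3,4,5}
  0: safe
  1: safe
  3: safe
  4: safe
  5: safe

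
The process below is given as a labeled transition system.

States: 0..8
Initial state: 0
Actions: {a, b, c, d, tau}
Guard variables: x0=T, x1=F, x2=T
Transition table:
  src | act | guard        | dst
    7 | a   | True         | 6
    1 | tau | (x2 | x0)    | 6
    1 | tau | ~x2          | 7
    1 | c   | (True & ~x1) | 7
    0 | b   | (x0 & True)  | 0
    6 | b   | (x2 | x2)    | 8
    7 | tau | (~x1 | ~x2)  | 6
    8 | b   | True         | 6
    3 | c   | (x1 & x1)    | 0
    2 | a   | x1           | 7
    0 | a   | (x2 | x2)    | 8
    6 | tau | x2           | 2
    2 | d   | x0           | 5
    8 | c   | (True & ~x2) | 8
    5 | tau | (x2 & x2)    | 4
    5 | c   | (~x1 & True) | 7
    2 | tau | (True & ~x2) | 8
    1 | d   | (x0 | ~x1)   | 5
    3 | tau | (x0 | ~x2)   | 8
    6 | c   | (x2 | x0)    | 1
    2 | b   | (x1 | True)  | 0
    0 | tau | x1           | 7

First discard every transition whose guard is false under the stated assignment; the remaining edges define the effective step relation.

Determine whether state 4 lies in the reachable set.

Guard filter leaves 16 enabled edge(s).
L0 = {0}
L1 = {8}  now seen {0,8}
L2 = {6}  now seen {0,6,8}
L3 = {1,2}  now seen {0,1,2,6,8}
L4 = {5,7}  now seen {0,1,2,5,6,7,8}
L5 = {4}  now seen {0,1,2,4,5,6,7,8}
Reach set: {0,1,2,4,5,6,7,8}
witness 4: a·b·tau·d·tau

Answer: REACHABLE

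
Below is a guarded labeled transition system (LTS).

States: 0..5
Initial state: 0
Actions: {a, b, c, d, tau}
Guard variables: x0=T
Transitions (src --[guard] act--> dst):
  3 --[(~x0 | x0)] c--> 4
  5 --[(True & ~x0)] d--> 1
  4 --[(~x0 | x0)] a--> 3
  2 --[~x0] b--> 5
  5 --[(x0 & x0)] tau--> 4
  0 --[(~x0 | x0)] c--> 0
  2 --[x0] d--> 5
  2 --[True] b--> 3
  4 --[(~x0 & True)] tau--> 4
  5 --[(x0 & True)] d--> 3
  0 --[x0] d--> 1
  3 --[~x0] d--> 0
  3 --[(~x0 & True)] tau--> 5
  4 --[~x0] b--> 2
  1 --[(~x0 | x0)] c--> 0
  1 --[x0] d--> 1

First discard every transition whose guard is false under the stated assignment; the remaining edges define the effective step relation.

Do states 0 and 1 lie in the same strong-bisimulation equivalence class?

Compute ~ classes (split until stable):
  π0 = {{0,1,2,3,4,5}}
  π1 = {{0,1},{2},{3},{4},{5}}
Fixed point at round 2; 5 class(es).
class of 0: {0,1}; class of 1: {0,1}

Answer: BISIMILAR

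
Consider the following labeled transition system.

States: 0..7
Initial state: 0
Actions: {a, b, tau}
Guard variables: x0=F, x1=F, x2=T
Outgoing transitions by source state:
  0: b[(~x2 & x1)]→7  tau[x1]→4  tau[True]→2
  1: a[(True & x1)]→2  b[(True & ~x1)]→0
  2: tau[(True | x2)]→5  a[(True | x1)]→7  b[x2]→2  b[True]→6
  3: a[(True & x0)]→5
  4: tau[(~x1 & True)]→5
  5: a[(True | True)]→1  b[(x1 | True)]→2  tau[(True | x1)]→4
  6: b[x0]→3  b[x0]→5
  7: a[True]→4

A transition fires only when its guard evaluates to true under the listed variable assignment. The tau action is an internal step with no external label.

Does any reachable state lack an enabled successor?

Answer: DEADLOCK at state 6

Trace:
R = {0,1,2,4,5,6,7}
  0: tau→2  [1 exit(s)]
  1: b→0  [1 exit(s)]
  2: a→7  b→2  b→6  tau→5  [4 exit(s)]
  4: tau→5  [1 exit(s)]
  5: a→1  b→2  tau→4  [3 exit(s)]
  6: ∅  [deadlock]
  7: a→4  [1 exit(s)]
witness 6: tau·b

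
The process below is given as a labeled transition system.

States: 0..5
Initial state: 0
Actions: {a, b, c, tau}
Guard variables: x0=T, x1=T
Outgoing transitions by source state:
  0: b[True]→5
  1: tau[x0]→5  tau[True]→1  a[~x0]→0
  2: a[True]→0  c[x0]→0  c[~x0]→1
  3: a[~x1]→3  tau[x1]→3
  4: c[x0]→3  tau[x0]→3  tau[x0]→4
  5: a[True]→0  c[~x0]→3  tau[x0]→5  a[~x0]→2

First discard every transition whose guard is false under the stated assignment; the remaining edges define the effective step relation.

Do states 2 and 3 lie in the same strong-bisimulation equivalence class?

Answer: NOT BISIMILAR

Analysis:
Refine partition for ~:
  π0 = {{0,1,2,3,4,5}}
  π1 = {{0},{1,3},{2},{4},{5}}
  π2 = {{0},{1},{2},{3},{4},{5}}
Fixed point at round 3; 6 class(es).
[2]={2}  [3]={3}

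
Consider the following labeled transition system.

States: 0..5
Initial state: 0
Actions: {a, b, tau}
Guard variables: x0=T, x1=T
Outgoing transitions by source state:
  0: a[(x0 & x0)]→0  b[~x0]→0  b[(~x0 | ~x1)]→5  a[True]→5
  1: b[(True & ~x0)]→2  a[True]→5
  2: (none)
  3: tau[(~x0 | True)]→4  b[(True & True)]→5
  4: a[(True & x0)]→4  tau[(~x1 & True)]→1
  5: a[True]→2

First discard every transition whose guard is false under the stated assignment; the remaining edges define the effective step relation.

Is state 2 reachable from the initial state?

7 transition(s) survive guard evaluation.
depth 0: {0}
depth 1: {5}  cumulative {0,5}
depth 2: {2}  cumulative {0,2,5}
Reach set: {0,2,5}
witness 2: a·a

Answer: REACHABLE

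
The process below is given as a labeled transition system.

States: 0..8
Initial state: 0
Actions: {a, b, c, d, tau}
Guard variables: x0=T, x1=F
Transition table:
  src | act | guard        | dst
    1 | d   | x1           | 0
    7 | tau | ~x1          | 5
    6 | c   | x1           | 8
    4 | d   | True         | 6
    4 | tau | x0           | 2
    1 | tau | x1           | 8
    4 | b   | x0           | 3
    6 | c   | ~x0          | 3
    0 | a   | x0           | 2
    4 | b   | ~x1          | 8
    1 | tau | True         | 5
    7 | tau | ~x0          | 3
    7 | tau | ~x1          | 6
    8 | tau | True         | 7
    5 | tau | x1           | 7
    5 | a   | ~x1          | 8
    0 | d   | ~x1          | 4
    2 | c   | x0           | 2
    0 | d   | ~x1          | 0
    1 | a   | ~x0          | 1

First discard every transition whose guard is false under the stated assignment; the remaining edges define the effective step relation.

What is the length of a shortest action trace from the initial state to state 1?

Breadth-first toward 1:
  depth 0: {0}
  depth 1: {2,4}
  depth 2: {3,6,8}
  depth 3: {7}
  depth 4: {5}
1 never appears.

Answer: UNREACHABLE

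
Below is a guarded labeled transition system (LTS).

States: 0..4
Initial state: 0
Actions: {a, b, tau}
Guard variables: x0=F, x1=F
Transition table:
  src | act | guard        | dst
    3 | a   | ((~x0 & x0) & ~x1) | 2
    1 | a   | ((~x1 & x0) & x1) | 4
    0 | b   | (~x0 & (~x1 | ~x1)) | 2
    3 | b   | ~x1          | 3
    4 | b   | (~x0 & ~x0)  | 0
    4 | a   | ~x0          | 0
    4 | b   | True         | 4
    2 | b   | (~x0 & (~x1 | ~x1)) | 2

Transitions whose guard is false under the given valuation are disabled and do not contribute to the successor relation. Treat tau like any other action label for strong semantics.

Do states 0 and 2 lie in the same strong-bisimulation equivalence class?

Answer: BISIMILAR

Working:
Bisimulation quotient by refinement:
  P[0] = {{0,1,2,3,4}}
  P[1] = {{0,2,3},{1},{4}}
3 equivalence class(es) (converged in 2)
0∈{0,2,3}, 2∈{0,2,3}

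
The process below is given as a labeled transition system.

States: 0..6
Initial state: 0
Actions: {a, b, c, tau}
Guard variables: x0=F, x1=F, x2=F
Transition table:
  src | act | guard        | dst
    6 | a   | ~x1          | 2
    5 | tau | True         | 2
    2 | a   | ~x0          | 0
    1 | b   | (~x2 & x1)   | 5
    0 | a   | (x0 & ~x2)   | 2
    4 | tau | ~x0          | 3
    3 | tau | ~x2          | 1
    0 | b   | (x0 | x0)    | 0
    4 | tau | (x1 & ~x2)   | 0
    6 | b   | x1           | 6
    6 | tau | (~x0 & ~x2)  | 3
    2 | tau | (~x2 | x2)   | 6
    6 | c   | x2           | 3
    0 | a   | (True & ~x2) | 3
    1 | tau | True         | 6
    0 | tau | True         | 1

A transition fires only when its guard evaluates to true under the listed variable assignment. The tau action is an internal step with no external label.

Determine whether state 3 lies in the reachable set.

Guard filter leaves 10 enabled edge(s).
L0 = {0}
L1 = {1,3}  now seen {0,1,3}
L2 = {6}  now seen {0,1,3,6}
L3 = {2}  now seen {0,1,2,3,6}
Reachable = {0,1,2,3,6}
witness 3: a

Answer: REACHABLE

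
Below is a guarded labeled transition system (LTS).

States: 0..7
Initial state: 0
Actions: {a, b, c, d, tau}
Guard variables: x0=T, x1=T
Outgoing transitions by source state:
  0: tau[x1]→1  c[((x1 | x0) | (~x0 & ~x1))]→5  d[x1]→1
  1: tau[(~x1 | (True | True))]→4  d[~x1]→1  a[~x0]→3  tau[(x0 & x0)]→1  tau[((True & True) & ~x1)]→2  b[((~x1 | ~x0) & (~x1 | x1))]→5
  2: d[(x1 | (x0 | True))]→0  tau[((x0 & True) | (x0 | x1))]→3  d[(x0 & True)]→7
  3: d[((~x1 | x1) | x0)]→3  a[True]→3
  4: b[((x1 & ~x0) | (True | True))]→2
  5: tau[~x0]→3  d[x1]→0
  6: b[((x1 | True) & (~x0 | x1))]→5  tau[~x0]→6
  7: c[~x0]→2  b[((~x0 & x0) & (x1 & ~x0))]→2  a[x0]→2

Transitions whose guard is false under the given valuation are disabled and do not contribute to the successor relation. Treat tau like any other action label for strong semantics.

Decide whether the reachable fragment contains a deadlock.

R = {0,1,2,3,4,5,7}
  0: c→5  d→1  tau→1  [3 exit(s)]
  1: tau→1  tau→4  [2 exit(s)]
  2: d→0  d→7  tau→3  [3 exit(s)]
  3: a→3  d→3  [2 exit(s)]
  4: b→2  [1 exit(s)]
  5: d→0  [1 exit(s)]
  7: a→2  [1 exit(s)]

Answer: DEADLOCK-FREE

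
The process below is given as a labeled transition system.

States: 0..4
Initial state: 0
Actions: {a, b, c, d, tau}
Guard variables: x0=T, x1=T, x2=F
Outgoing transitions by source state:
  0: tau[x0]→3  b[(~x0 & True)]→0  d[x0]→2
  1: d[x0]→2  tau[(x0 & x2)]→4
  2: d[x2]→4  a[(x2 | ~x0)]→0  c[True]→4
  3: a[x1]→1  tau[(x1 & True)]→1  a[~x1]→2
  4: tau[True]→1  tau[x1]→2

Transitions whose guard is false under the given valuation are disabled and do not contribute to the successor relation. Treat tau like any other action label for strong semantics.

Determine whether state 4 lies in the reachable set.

8 transition(s) survive guard evaluation.
Layer 0: {0}
Layer 1: {2,3}  total {0,2,3}
Layer 2: {1,4}  total {0,1,2,3,4}
Reachable = {0,1,2,3,4}
trace reaching 4: d·c

Answer: REACHABLE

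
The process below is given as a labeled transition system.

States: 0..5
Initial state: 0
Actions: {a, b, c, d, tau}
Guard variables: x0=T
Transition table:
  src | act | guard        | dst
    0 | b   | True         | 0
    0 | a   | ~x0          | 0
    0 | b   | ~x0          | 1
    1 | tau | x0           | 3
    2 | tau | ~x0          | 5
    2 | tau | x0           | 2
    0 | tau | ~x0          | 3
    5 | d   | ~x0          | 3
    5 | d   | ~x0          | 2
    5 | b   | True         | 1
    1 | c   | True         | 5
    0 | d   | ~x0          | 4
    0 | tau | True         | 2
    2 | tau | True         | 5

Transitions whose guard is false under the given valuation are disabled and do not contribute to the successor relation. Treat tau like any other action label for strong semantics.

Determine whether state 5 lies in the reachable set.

Guard filter leaves 7 enabled edge(s).
depth 0: {0}
depth 1: {2}  cumulative {0,2}
depth 2: {5}  cumulative {0,2,5}
depth 3: {1}  cumulative {0,1,2,5}
depth 4: {3}  cumulative {0,1,2,3,5}
Reachable = {0,1,2,3,5}
Path to 5: tau·tau

Answer: REACHABLE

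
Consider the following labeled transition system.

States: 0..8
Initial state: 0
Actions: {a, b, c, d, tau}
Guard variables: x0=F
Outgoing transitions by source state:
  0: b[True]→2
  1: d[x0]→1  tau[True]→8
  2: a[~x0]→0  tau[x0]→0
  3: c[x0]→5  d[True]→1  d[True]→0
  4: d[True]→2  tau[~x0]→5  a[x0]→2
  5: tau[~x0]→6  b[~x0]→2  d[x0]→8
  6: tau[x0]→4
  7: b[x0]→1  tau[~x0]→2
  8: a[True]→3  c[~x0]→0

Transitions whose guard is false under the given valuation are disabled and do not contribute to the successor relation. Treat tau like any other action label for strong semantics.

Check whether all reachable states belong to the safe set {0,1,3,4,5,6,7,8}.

Allowed set {0,1,3,4,5,6,7,8}
R = {0,2}
  0: ✓
  2: ✗ unsafe
counterexample path to 2: b

Answer: INVARIANT VIOLATED at state 2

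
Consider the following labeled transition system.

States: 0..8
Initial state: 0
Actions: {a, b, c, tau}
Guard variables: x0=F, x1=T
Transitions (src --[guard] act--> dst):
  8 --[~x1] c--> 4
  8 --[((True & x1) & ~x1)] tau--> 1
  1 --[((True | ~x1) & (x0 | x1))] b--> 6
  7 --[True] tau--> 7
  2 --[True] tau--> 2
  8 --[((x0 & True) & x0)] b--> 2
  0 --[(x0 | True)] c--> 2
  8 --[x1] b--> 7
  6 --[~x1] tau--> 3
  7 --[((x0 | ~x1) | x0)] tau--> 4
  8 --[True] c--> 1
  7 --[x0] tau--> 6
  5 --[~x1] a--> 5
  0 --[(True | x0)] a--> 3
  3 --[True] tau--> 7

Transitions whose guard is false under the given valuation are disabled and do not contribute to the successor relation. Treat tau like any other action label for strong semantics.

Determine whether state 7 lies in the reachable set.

8 transition(s) survive guard evaluation.
L0 = {0}
L1 = {2,3}  total {0,2,3}
L2 = {7}  total {0,2,3,7}
R = {0,2,3,7}
witness 7: a·tau

Answer: REACHABLE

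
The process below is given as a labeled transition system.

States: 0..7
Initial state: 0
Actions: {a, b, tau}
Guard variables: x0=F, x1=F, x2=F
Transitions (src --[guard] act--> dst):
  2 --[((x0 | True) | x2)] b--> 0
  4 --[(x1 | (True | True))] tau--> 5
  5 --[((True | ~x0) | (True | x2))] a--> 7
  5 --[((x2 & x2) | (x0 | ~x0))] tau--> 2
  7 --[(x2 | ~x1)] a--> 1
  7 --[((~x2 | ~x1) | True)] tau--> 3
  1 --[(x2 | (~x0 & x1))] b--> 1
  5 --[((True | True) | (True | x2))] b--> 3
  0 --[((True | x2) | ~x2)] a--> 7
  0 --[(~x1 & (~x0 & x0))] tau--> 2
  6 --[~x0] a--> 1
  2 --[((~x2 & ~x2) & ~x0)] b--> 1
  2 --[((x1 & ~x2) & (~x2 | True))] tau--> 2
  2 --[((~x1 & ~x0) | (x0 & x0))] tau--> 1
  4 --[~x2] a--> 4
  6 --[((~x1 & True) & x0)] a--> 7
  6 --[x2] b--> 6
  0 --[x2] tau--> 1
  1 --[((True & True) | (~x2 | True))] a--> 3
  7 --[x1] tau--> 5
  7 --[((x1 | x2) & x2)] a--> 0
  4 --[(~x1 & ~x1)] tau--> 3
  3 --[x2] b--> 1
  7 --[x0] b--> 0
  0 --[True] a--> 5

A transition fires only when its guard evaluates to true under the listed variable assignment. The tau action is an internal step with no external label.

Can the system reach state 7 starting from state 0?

Answer: REACHABLE

Trace:
15 transition(s) survive guard evaluation.
depth 0: {0}
depth 1: {5,7}  total {0,5,7}
depth 2: {1,2,3}  total {0,1,2,3,5,7}
R = {0,1,2,3,5,7}
Path to 7: a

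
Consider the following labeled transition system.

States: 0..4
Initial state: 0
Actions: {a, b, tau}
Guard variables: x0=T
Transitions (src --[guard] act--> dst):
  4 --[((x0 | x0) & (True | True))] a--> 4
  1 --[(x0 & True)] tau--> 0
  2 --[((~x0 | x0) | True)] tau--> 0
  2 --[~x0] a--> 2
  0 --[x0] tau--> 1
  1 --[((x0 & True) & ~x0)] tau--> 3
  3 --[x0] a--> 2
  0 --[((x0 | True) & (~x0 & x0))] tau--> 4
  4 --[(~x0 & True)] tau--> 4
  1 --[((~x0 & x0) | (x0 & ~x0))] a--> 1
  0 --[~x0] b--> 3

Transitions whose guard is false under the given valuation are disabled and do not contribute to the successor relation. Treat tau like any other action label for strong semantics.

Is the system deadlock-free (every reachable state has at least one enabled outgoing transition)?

Answer: DEADLOCK-FREE

Trace:
R = {0,1}
  0: tau→1  [1 exit(s)]
  1: tau→0  [1 exit(s)]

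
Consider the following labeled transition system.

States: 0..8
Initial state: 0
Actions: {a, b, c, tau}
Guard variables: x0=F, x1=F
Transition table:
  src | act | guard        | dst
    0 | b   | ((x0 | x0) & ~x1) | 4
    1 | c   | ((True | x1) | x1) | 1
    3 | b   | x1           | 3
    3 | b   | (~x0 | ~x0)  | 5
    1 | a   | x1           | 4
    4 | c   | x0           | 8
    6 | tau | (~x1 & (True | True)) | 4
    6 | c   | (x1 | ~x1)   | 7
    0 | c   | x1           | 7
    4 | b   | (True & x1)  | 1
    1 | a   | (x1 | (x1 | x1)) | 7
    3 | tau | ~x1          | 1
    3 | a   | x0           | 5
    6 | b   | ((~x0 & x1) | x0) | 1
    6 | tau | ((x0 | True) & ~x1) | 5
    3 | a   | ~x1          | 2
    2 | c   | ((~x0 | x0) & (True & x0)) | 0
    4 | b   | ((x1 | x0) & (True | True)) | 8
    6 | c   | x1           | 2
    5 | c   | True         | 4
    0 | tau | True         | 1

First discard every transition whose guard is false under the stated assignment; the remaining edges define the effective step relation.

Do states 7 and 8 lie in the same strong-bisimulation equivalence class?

Answer: BISIMILAR

Trace:
Compute ~ classes (split until stable):
  round 0: {{0,1,2,3,4,5,6,7,8}}
  round 1: {{0},{1,5},{2,4,7,8},{3},{6}}
  round 2: {{0},{1},{2,4,7,8},{3},{5},{6}}
stable after 3 split(s): 6 block(s)
[7]={2,4,7,8}  [8]={2,4,7,8}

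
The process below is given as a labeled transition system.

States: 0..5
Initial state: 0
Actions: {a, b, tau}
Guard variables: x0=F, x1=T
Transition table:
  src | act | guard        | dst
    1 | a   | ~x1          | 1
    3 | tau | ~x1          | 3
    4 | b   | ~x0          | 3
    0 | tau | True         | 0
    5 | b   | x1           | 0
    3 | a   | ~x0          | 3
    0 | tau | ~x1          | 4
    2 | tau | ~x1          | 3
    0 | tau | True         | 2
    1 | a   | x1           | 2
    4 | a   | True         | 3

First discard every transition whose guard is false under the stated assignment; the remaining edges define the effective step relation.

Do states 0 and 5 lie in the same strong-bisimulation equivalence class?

Refine partition for ~:
  P[0] = {{0,1,2,3,4,5}}
  P[1] = {{0},{1,3},{2},{4},{5}}
  P[2] = {{0},{1},{2},{3},{4},{5}}
stable after 3 split(s): 6 block(s)
0∈{0}, 5∈{5}

Answer: NOT BISIMILAR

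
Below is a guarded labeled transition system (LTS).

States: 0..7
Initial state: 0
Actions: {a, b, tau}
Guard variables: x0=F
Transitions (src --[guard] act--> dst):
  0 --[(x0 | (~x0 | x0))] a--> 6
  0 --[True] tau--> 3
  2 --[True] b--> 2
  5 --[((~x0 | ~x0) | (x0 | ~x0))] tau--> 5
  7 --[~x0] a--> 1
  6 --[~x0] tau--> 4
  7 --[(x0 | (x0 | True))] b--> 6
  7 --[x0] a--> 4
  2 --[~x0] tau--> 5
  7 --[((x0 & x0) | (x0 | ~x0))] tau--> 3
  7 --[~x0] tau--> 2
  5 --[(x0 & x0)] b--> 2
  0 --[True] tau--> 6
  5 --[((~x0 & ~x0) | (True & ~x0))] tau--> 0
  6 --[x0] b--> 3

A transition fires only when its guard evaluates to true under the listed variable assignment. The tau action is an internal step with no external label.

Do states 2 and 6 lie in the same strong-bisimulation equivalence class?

Compute ~ classes (split until stable):
  round 0: {{0,1,2,3,4,5,6,7}}
  round 1: {{0},{1,3,4},{2},{5,6},{7}}
  round 2: {{0},{1,3,4},{2},{5},{6},{7}}
6 equivalence class(es) (converged in 3)
2∈{2}, 6∈{6}

Answer: NOT BISIMILAR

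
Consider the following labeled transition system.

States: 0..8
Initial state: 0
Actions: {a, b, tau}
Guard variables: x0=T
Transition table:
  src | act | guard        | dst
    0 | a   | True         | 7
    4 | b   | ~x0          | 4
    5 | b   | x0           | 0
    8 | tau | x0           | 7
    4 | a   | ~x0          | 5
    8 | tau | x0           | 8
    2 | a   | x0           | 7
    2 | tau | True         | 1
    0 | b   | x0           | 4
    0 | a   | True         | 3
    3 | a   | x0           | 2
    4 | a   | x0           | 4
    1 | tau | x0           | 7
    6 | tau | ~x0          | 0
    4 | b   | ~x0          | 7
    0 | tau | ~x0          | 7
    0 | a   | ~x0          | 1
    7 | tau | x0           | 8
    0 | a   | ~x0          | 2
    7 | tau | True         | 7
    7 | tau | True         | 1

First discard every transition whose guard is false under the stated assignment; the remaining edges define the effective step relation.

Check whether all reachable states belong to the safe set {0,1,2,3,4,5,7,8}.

Inv-set: {0,1,2,3,4,5,7,8}
R = {0,1,2,3,4,7,8}
  0: ✓
  1: ✓
  2: ✓
  3: ✓
  4: ✓
  7: ✓
  8: ✓

Answer: INVARIANT HOLDS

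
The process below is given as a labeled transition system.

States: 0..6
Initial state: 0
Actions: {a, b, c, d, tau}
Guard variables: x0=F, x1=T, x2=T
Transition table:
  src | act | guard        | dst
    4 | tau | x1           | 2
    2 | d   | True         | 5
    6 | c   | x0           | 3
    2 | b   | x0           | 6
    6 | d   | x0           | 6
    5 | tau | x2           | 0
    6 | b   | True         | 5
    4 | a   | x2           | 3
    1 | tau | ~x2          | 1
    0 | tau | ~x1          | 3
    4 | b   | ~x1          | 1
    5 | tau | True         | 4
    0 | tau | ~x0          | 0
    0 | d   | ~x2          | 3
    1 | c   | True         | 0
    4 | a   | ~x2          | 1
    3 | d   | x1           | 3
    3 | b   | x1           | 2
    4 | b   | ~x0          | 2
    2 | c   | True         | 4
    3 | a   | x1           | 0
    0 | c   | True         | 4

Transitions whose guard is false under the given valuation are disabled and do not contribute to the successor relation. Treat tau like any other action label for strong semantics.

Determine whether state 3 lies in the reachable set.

Answer: REACHABLE

Trace:
14 transition(s) survive guard evaluation.
depth 0: {0}
depth 1: {4}  cumulative {0,4}
depth 2: {2,3}  cumulative {0,2,3,4}
depth 3: {5}  cumulative {0,2,3,4,5}
Reach set: {0,2,3,4,5}
trace reaching 3: c·a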